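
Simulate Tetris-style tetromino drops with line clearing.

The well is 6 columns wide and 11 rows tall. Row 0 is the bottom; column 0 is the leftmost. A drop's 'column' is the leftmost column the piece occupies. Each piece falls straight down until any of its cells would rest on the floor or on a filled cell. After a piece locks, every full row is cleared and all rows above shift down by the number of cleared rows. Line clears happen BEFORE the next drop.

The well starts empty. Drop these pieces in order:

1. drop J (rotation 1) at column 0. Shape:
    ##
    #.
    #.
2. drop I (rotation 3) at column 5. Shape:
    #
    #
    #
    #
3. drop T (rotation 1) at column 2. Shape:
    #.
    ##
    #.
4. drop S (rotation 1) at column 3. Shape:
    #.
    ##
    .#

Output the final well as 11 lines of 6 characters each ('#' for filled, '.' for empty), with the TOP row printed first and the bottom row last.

Drop 1: J rot1 at col 0 lands with bottom-row=0; cleared 0 line(s) (total 0); column heights now [3 3 0 0 0 0], max=3
Drop 2: I rot3 at col 5 lands with bottom-row=0; cleared 0 line(s) (total 0); column heights now [3 3 0 0 0 4], max=4
Drop 3: T rot1 at col 2 lands with bottom-row=0; cleared 0 line(s) (total 0); column heights now [3 3 3 2 0 4], max=4
Drop 4: S rot1 at col 3 lands with bottom-row=1; cleared 1 line(s) (total 1); column heights now [2 0 2 3 2 3], max=3

Answer: ......
......
......
......
......
......
......
......
...#.#
#.####
#.#..#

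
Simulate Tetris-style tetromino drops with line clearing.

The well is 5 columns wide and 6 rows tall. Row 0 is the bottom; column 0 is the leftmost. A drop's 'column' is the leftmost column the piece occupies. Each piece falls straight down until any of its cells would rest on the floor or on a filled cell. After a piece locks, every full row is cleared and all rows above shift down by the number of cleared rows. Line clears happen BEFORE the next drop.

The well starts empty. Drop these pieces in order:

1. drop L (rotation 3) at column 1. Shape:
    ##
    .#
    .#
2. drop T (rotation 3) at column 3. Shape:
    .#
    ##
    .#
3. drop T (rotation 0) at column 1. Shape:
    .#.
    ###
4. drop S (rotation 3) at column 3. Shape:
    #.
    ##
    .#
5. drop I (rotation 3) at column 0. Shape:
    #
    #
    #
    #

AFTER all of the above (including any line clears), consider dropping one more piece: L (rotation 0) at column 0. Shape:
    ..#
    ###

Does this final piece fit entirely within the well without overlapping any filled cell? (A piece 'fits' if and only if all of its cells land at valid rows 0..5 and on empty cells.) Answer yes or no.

Drop 1: L rot3 at col 1 lands with bottom-row=0; cleared 0 line(s) (total 0); column heights now [0 3 3 0 0], max=3
Drop 2: T rot3 at col 3 lands with bottom-row=0; cleared 0 line(s) (total 0); column heights now [0 3 3 2 3], max=3
Drop 3: T rot0 at col 1 lands with bottom-row=3; cleared 0 line(s) (total 0); column heights now [0 4 5 4 3], max=5
Drop 4: S rot3 at col 3 lands with bottom-row=3; cleared 0 line(s) (total 0); column heights now [0 4 5 6 5], max=6
Drop 5: I rot3 at col 0 lands with bottom-row=0; cleared 1 line(s) (total 1); column heights now [3 3 4 5 4], max=5
Test piece L rot0 at col 0 (width 3): heights before test = [3 3 4 5 4]; fits = True

Answer: yes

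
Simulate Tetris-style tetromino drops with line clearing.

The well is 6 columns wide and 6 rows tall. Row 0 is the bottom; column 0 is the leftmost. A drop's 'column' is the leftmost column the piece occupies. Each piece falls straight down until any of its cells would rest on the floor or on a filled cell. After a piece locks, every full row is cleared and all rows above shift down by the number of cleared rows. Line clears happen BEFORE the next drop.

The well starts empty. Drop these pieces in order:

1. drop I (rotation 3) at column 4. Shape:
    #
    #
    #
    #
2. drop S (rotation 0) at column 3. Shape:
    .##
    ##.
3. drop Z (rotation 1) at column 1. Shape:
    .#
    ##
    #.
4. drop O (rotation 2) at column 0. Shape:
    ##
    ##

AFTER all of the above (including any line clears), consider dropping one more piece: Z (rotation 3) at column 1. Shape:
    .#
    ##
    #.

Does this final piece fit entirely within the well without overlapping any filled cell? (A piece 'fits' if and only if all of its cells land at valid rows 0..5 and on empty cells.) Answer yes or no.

Drop 1: I rot3 at col 4 lands with bottom-row=0; cleared 0 line(s) (total 0); column heights now [0 0 0 0 4 0], max=4
Drop 2: S rot0 at col 3 lands with bottom-row=4; cleared 0 line(s) (total 0); column heights now [0 0 0 5 6 6], max=6
Drop 3: Z rot1 at col 1 lands with bottom-row=0; cleared 0 line(s) (total 0); column heights now [0 2 3 5 6 6], max=6
Drop 4: O rot2 at col 0 lands with bottom-row=2; cleared 0 line(s) (total 0); column heights now [4 4 3 5 6 6], max=6
Test piece Z rot3 at col 1 (width 2): heights before test = [4 4 3 5 6 6]; fits = False

Answer: no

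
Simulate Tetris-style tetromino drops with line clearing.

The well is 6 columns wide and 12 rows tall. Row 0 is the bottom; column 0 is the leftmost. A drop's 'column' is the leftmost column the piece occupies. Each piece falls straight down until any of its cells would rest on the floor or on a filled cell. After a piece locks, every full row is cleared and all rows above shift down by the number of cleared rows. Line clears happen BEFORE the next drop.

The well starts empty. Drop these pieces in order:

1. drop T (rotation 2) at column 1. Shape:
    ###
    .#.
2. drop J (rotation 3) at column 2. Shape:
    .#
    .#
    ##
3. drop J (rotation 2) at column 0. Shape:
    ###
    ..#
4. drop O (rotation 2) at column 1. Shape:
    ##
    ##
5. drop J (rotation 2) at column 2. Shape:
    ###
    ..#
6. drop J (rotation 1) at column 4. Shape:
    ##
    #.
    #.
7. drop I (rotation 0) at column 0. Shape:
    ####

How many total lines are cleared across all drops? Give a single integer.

Drop 1: T rot2 at col 1 lands with bottom-row=0; cleared 0 line(s) (total 0); column heights now [0 2 2 2 0 0], max=2
Drop 2: J rot3 at col 2 lands with bottom-row=2; cleared 0 line(s) (total 0); column heights now [0 2 3 5 0 0], max=5
Drop 3: J rot2 at col 0 lands with bottom-row=3; cleared 0 line(s) (total 0); column heights now [5 5 5 5 0 0], max=5
Drop 4: O rot2 at col 1 lands with bottom-row=5; cleared 0 line(s) (total 0); column heights now [5 7 7 5 0 0], max=7
Drop 5: J rot2 at col 2 lands with bottom-row=6; cleared 0 line(s) (total 0); column heights now [5 7 8 8 8 0], max=8
Drop 6: J rot1 at col 4 lands with bottom-row=8; cleared 0 line(s) (total 0); column heights now [5 7 8 8 11 11], max=11
Drop 7: I rot0 at col 0 lands with bottom-row=8; cleared 0 line(s) (total 0); column heights now [9 9 9 9 11 11], max=11

Answer: 0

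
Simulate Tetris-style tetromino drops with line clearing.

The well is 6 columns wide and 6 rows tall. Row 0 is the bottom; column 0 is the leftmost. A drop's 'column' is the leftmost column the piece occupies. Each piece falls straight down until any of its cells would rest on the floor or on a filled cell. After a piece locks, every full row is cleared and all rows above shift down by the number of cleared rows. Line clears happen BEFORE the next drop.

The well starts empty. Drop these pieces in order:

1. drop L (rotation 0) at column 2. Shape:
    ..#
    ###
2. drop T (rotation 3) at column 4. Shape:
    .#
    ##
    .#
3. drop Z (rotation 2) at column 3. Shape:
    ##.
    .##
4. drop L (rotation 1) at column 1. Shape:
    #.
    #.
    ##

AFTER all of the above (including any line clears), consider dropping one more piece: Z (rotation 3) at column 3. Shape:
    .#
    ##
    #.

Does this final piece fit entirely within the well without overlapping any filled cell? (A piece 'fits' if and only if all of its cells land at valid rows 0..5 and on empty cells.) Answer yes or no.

Answer: no

Derivation:
Drop 1: L rot0 at col 2 lands with bottom-row=0; cleared 0 line(s) (total 0); column heights now [0 0 1 1 2 0], max=2
Drop 2: T rot3 at col 4 lands with bottom-row=1; cleared 0 line(s) (total 0); column heights now [0 0 1 1 3 4], max=4
Drop 3: Z rot2 at col 3 lands with bottom-row=4; cleared 0 line(s) (total 0); column heights now [0 0 1 6 6 5], max=6
Drop 4: L rot1 at col 1 lands with bottom-row=1; cleared 0 line(s) (total 0); column heights now [0 4 2 6 6 5], max=6
Test piece Z rot3 at col 3 (width 2): heights before test = [0 4 2 6 6 5]; fits = False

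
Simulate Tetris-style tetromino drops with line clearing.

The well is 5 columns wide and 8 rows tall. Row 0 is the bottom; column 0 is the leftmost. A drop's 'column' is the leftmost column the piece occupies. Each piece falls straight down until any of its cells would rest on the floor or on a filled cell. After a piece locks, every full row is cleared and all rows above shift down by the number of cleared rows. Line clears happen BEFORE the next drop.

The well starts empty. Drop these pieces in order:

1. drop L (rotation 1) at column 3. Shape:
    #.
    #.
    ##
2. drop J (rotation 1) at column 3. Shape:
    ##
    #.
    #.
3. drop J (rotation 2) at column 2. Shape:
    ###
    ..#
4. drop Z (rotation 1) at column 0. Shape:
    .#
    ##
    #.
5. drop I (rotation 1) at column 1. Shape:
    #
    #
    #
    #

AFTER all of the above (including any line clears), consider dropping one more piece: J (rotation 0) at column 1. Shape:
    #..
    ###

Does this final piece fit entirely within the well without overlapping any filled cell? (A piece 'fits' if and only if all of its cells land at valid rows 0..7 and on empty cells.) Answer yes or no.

Answer: no

Derivation:
Drop 1: L rot1 at col 3 lands with bottom-row=0; cleared 0 line(s) (total 0); column heights now [0 0 0 3 1], max=3
Drop 2: J rot1 at col 3 lands with bottom-row=3; cleared 0 line(s) (total 0); column heights now [0 0 0 6 6], max=6
Drop 3: J rot2 at col 2 lands with bottom-row=6; cleared 0 line(s) (total 0); column heights now [0 0 8 8 8], max=8
Drop 4: Z rot1 at col 0 lands with bottom-row=0; cleared 0 line(s) (total 0); column heights now [2 3 8 8 8], max=8
Drop 5: I rot1 at col 1 lands with bottom-row=3; cleared 0 line(s) (total 0); column heights now [2 7 8 8 8], max=8
Test piece J rot0 at col 1 (width 3): heights before test = [2 7 8 8 8]; fits = False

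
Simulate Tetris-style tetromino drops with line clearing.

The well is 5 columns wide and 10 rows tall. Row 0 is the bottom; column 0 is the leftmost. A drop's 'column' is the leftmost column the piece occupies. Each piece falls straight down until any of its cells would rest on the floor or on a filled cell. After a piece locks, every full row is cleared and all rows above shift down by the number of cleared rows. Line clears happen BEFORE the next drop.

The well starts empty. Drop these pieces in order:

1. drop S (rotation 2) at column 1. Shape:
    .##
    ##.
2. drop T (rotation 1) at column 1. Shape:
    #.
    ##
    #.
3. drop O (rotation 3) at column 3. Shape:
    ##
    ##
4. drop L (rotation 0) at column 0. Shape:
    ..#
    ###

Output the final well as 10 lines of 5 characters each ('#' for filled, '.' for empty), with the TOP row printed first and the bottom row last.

Answer: .....
.....
.....
.....
..#..
###..
.#.##
.####
.###.
.##..

Derivation:
Drop 1: S rot2 at col 1 lands with bottom-row=0; cleared 0 line(s) (total 0); column heights now [0 1 2 2 0], max=2
Drop 2: T rot1 at col 1 lands with bottom-row=1; cleared 0 line(s) (total 0); column heights now [0 4 3 2 0], max=4
Drop 3: O rot3 at col 3 lands with bottom-row=2; cleared 0 line(s) (total 0); column heights now [0 4 3 4 4], max=4
Drop 4: L rot0 at col 0 lands with bottom-row=4; cleared 0 line(s) (total 0); column heights now [5 5 6 4 4], max=6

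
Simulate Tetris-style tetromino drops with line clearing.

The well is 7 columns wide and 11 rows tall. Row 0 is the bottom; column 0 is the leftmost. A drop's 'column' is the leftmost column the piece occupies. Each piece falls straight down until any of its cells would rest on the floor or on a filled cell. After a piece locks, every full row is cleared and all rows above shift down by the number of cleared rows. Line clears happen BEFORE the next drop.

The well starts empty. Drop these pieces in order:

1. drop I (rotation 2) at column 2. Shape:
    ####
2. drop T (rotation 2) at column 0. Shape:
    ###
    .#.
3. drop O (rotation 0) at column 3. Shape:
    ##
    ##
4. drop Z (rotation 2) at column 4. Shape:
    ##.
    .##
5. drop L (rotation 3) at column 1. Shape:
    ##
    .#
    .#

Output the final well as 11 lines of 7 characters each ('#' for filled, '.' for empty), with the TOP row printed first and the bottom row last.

Drop 1: I rot2 at col 2 lands with bottom-row=0; cleared 0 line(s) (total 0); column heights now [0 0 1 1 1 1 0], max=1
Drop 2: T rot2 at col 0 lands with bottom-row=0; cleared 0 line(s) (total 0); column heights now [2 2 2 1 1 1 0], max=2
Drop 3: O rot0 at col 3 lands with bottom-row=1; cleared 0 line(s) (total 0); column heights now [2 2 2 3 3 1 0], max=3
Drop 4: Z rot2 at col 4 lands with bottom-row=2; cleared 0 line(s) (total 0); column heights now [2 2 2 3 4 4 3], max=4
Drop 5: L rot3 at col 1 lands with bottom-row=2; cleared 0 line(s) (total 0); column heights now [2 5 5 3 4 4 3], max=5

Answer: .......
.......
.......
.......
.......
.......
.##....
..#.##.
..#####
#####..
.#####.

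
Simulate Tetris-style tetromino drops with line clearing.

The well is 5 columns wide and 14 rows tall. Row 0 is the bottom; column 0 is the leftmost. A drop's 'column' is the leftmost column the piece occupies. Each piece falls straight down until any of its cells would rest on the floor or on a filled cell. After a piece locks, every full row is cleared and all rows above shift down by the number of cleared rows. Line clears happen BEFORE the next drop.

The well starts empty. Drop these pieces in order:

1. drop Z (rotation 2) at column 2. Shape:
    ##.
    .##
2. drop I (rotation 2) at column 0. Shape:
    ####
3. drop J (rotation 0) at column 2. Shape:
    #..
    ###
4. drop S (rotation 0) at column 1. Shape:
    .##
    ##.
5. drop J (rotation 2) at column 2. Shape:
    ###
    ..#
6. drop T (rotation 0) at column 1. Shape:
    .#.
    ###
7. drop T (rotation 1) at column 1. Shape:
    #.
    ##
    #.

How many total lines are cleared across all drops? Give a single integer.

Answer: 0

Derivation:
Drop 1: Z rot2 at col 2 lands with bottom-row=0; cleared 0 line(s) (total 0); column heights now [0 0 2 2 1], max=2
Drop 2: I rot2 at col 0 lands with bottom-row=2; cleared 0 line(s) (total 0); column heights now [3 3 3 3 1], max=3
Drop 3: J rot0 at col 2 lands with bottom-row=3; cleared 0 line(s) (total 0); column heights now [3 3 5 4 4], max=5
Drop 4: S rot0 at col 1 lands with bottom-row=5; cleared 0 line(s) (total 0); column heights now [3 6 7 7 4], max=7
Drop 5: J rot2 at col 2 lands with bottom-row=6; cleared 0 line(s) (total 0); column heights now [3 6 8 8 8], max=8
Drop 6: T rot0 at col 1 lands with bottom-row=8; cleared 0 line(s) (total 0); column heights now [3 9 10 9 8], max=10
Drop 7: T rot1 at col 1 lands with bottom-row=9; cleared 0 line(s) (total 0); column heights now [3 12 11 9 8], max=12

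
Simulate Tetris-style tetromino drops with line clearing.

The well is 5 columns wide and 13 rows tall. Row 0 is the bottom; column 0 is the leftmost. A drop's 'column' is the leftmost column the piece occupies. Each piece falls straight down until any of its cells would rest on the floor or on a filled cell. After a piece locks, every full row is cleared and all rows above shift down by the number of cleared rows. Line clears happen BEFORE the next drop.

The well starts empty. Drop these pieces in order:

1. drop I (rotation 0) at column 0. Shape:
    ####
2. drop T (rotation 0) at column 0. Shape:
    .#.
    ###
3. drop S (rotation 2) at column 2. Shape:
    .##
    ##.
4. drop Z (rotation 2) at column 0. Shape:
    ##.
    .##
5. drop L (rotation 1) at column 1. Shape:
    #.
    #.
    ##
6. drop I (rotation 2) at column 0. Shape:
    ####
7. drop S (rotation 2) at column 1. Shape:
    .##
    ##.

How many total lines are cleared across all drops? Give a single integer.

Drop 1: I rot0 at col 0 lands with bottom-row=0; cleared 0 line(s) (total 0); column heights now [1 1 1 1 0], max=1
Drop 2: T rot0 at col 0 lands with bottom-row=1; cleared 0 line(s) (total 0); column heights now [2 3 2 1 0], max=3
Drop 3: S rot2 at col 2 lands with bottom-row=2; cleared 0 line(s) (total 0); column heights now [2 3 3 4 4], max=4
Drop 4: Z rot2 at col 0 lands with bottom-row=3; cleared 0 line(s) (total 0); column heights now [5 5 4 4 4], max=5
Drop 5: L rot1 at col 1 lands with bottom-row=5; cleared 0 line(s) (total 0); column heights now [5 8 6 4 4], max=8
Drop 6: I rot2 at col 0 lands with bottom-row=8; cleared 0 line(s) (total 0); column heights now [9 9 9 9 4], max=9
Drop 7: S rot2 at col 1 lands with bottom-row=9; cleared 0 line(s) (total 0); column heights now [9 10 11 11 4], max=11

Answer: 0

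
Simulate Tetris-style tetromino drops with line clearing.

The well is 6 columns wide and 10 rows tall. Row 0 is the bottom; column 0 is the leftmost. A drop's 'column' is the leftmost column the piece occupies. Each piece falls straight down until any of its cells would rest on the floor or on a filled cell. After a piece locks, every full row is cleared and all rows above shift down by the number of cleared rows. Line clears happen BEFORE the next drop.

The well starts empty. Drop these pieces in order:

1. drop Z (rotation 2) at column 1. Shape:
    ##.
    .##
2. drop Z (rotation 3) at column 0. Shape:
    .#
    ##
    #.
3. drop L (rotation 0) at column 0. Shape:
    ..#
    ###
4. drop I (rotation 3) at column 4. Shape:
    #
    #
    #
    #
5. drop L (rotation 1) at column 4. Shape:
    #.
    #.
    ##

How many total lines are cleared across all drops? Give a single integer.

Answer: 0

Derivation:
Drop 1: Z rot2 at col 1 lands with bottom-row=0; cleared 0 line(s) (total 0); column heights now [0 2 2 1 0 0], max=2
Drop 2: Z rot3 at col 0 lands with bottom-row=1; cleared 0 line(s) (total 0); column heights now [3 4 2 1 0 0], max=4
Drop 3: L rot0 at col 0 lands with bottom-row=4; cleared 0 line(s) (total 0); column heights now [5 5 6 1 0 0], max=6
Drop 4: I rot3 at col 4 lands with bottom-row=0; cleared 0 line(s) (total 0); column heights now [5 5 6 1 4 0], max=6
Drop 5: L rot1 at col 4 lands with bottom-row=4; cleared 0 line(s) (total 0); column heights now [5 5 6 1 7 5], max=7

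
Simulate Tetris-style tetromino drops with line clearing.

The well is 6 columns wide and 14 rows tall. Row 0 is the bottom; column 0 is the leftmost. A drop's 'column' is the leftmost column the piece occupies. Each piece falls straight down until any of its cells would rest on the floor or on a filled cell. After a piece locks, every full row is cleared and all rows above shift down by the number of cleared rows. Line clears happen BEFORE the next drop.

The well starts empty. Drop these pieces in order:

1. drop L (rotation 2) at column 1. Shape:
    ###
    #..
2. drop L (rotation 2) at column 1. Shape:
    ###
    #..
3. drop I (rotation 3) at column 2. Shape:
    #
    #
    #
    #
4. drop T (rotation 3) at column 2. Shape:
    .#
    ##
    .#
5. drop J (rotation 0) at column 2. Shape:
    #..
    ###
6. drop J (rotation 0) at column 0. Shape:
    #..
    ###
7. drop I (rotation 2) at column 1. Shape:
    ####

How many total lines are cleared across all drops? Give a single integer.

Answer: 0

Derivation:
Drop 1: L rot2 at col 1 lands with bottom-row=0; cleared 0 line(s) (total 0); column heights now [0 2 2 2 0 0], max=2
Drop 2: L rot2 at col 1 lands with bottom-row=2; cleared 0 line(s) (total 0); column heights now [0 4 4 4 0 0], max=4
Drop 3: I rot3 at col 2 lands with bottom-row=4; cleared 0 line(s) (total 0); column heights now [0 4 8 4 0 0], max=8
Drop 4: T rot3 at col 2 lands with bottom-row=7; cleared 0 line(s) (total 0); column heights now [0 4 9 10 0 0], max=10
Drop 5: J rot0 at col 2 lands with bottom-row=10; cleared 0 line(s) (total 0); column heights now [0 4 12 11 11 0], max=12
Drop 6: J rot0 at col 0 lands with bottom-row=12; cleared 0 line(s) (total 0); column heights now [14 13 13 11 11 0], max=14
Drop 7: I rot2 at col 1 lands with bottom-row=13; cleared 0 line(s) (total 0); column heights now [14 14 14 14 14 0], max=14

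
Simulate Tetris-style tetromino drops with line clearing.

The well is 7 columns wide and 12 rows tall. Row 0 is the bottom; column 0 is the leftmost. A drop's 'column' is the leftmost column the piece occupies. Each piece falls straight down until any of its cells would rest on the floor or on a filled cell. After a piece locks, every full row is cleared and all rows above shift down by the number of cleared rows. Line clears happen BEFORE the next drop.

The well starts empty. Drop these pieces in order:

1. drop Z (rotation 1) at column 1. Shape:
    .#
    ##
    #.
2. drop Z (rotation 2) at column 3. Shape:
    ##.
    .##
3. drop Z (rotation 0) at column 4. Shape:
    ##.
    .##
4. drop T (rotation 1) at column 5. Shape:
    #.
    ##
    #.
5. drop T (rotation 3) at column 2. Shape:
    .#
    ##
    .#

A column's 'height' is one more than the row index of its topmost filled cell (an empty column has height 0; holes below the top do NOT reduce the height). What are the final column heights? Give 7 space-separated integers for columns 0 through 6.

Answer: 0 2 4 5 3 6 5

Derivation:
Drop 1: Z rot1 at col 1 lands with bottom-row=0; cleared 0 line(s) (total 0); column heights now [0 2 3 0 0 0 0], max=3
Drop 2: Z rot2 at col 3 lands with bottom-row=0; cleared 0 line(s) (total 0); column heights now [0 2 3 2 2 1 0], max=3
Drop 3: Z rot0 at col 4 lands with bottom-row=1; cleared 0 line(s) (total 0); column heights now [0 2 3 2 3 3 2], max=3
Drop 4: T rot1 at col 5 lands with bottom-row=3; cleared 0 line(s) (total 0); column heights now [0 2 3 2 3 6 5], max=6
Drop 5: T rot3 at col 2 lands with bottom-row=2; cleared 0 line(s) (total 0); column heights now [0 2 4 5 3 6 5], max=6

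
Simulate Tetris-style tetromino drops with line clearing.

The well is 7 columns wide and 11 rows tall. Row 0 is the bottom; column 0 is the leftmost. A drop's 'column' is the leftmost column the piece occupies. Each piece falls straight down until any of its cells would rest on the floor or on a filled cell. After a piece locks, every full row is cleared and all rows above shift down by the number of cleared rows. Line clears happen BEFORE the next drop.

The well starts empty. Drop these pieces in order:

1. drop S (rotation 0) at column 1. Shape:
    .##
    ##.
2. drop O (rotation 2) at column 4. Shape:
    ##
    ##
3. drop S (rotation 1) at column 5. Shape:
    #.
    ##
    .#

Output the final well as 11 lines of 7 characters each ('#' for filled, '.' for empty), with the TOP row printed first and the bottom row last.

Drop 1: S rot0 at col 1 lands with bottom-row=0; cleared 0 line(s) (total 0); column heights now [0 1 2 2 0 0 0], max=2
Drop 2: O rot2 at col 4 lands with bottom-row=0; cleared 0 line(s) (total 0); column heights now [0 1 2 2 2 2 0], max=2
Drop 3: S rot1 at col 5 lands with bottom-row=1; cleared 0 line(s) (total 0); column heights now [0 1 2 2 2 4 3], max=4

Answer: .......
.......
.......
.......
.......
.......
.......
.....#.
.....##
..#####
.##.##.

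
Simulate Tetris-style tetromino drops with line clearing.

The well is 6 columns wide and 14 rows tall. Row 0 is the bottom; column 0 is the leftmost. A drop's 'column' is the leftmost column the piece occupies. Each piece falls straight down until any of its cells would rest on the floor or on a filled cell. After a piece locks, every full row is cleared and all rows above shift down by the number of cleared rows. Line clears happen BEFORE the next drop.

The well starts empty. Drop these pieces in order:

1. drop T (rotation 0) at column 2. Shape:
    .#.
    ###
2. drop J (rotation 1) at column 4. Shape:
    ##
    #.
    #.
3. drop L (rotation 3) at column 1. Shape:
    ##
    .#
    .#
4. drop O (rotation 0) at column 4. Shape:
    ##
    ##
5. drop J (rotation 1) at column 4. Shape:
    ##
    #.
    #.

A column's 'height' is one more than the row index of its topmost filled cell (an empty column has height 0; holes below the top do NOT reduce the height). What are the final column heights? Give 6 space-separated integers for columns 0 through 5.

Answer: 0 4 4 2 9 9

Derivation:
Drop 1: T rot0 at col 2 lands with bottom-row=0; cleared 0 line(s) (total 0); column heights now [0 0 1 2 1 0], max=2
Drop 2: J rot1 at col 4 lands with bottom-row=1; cleared 0 line(s) (total 0); column heights now [0 0 1 2 4 4], max=4
Drop 3: L rot3 at col 1 lands with bottom-row=1; cleared 0 line(s) (total 0); column heights now [0 4 4 2 4 4], max=4
Drop 4: O rot0 at col 4 lands with bottom-row=4; cleared 0 line(s) (total 0); column heights now [0 4 4 2 6 6], max=6
Drop 5: J rot1 at col 4 lands with bottom-row=6; cleared 0 line(s) (total 0); column heights now [0 4 4 2 9 9], max=9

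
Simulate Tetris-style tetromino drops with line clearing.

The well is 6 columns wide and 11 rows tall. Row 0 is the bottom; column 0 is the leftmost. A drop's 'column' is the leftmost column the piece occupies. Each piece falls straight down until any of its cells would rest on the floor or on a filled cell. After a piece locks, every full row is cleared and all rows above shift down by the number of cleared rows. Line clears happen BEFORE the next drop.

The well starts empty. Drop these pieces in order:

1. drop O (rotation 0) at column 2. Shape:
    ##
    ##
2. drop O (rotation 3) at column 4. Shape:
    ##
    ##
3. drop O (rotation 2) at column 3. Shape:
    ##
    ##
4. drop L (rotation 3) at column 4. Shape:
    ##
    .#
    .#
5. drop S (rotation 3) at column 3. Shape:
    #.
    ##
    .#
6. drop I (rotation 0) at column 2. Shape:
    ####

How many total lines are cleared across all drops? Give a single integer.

Drop 1: O rot0 at col 2 lands with bottom-row=0; cleared 0 line(s) (total 0); column heights now [0 0 2 2 0 0], max=2
Drop 2: O rot3 at col 4 lands with bottom-row=0; cleared 0 line(s) (total 0); column heights now [0 0 2 2 2 2], max=2
Drop 3: O rot2 at col 3 lands with bottom-row=2; cleared 0 line(s) (total 0); column heights now [0 0 2 4 4 2], max=4
Drop 4: L rot3 at col 4 lands with bottom-row=2; cleared 0 line(s) (total 0); column heights now [0 0 2 4 5 5], max=5
Drop 5: S rot3 at col 3 lands with bottom-row=5; cleared 0 line(s) (total 0); column heights now [0 0 2 8 7 5], max=8
Drop 6: I rot0 at col 2 lands with bottom-row=8; cleared 0 line(s) (total 0); column heights now [0 0 9 9 9 9], max=9

Answer: 0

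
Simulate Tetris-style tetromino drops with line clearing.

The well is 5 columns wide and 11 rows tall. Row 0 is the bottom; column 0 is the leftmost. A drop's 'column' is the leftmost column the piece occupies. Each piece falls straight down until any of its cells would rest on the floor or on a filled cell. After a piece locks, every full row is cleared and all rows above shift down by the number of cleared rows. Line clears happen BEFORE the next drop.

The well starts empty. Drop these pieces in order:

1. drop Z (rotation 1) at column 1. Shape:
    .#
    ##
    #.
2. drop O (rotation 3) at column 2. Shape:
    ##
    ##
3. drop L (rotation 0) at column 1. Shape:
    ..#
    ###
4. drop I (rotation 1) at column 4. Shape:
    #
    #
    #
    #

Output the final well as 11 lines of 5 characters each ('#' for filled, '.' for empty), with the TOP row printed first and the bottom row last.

Answer: .....
.....
.....
.....
...#.
.###.
..##.
..###
..#.#
.##.#
.#..#

Derivation:
Drop 1: Z rot1 at col 1 lands with bottom-row=0; cleared 0 line(s) (total 0); column heights now [0 2 3 0 0], max=3
Drop 2: O rot3 at col 2 lands with bottom-row=3; cleared 0 line(s) (total 0); column heights now [0 2 5 5 0], max=5
Drop 3: L rot0 at col 1 lands with bottom-row=5; cleared 0 line(s) (total 0); column heights now [0 6 6 7 0], max=7
Drop 4: I rot1 at col 4 lands with bottom-row=0; cleared 0 line(s) (total 0); column heights now [0 6 6 7 4], max=7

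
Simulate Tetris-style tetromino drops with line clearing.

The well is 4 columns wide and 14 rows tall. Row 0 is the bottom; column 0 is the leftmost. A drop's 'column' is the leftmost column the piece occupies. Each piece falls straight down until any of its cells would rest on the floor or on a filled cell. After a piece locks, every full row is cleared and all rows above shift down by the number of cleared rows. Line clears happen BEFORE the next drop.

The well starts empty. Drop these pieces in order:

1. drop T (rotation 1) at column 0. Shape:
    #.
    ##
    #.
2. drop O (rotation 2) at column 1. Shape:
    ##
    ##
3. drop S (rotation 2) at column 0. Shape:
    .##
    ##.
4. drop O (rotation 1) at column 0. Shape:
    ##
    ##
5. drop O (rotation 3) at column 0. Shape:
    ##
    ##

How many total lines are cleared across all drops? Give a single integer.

Drop 1: T rot1 at col 0 lands with bottom-row=0; cleared 0 line(s) (total 0); column heights now [3 2 0 0], max=3
Drop 2: O rot2 at col 1 lands with bottom-row=2; cleared 0 line(s) (total 0); column heights now [3 4 4 0], max=4
Drop 3: S rot2 at col 0 lands with bottom-row=4; cleared 0 line(s) (total 0); column heights now [5 6 6 0], max=6
Drop 4: O rot1 at col 0 lands with bottom-row=6; cleared 0 line(s) (total 0); column heights now [8 8 6 0], max=8
Drop 5: O rot3 at col 0 lands with bottom-row=8; cleared 0 line(s) (total 0); column heights now [10 10 6 0], max=10

Answer: 0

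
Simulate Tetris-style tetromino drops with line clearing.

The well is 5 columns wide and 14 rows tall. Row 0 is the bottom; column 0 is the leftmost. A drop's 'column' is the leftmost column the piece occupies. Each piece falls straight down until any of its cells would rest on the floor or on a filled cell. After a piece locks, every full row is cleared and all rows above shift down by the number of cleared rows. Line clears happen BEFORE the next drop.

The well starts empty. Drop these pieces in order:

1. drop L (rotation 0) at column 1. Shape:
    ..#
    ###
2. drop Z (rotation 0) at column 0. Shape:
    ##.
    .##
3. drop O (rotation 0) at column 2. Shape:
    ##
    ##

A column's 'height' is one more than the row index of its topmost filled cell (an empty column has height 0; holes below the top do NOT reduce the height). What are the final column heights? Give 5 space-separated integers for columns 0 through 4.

Drop 1: L rot0 at col 1 lands with bottom-row=0; cleared 0 line(s) (total 0); column heights now [0 1 1 2 0], max=2
Drop 2: Z rot0 at col 0 lands with bottom-row=1; cleared 0 line(s) (total 0); column heights now [3 3 2 2 0], max=3
Drop 3: O rot0 at col 2 lands with bottom-row=2; cleared 0 line(s) (total 0); column heights now [3 3 4 4 0], max=4

Answer: 3 3 4 4 0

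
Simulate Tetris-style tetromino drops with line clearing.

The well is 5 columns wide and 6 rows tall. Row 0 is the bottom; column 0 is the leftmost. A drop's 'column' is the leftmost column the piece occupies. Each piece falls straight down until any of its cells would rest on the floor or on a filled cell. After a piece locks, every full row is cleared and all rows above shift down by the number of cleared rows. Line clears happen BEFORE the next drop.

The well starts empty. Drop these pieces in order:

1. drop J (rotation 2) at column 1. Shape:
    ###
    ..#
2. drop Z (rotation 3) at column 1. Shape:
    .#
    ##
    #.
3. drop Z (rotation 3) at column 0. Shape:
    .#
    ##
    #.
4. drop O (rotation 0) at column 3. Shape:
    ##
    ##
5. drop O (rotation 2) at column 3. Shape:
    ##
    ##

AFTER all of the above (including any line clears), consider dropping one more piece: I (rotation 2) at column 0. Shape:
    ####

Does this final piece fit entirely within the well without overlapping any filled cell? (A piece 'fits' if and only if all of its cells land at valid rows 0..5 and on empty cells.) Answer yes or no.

Drop 1: J rot2 at col 1 lands with bottom-row=0; cleared 0 line(s) (total 0); column heights now [0 2 2 2 0], max=2
Drop 2: Z rot3 at col 1 lands with bottom-row=2; cleared 0 line(s) (total 0); column heights now [0 4 5 2 0], max=5
Drop 3: Z rot3 at col 0 lands with bottom-row=3; cleared 0 line(s) (total 0); column heights now [5 6 5 2 0], max=6
Drop 4: O rot0 at col 3 lands with bottom-row=2; cleared 1 line(s) (total 1); column heights now [4 5 4 3 3], max=5
Drop 5: O rot2 at col 3 lands with bottom-row=3; cleared 1 line(s) (total 2); column heights now [0 4 2 4 4], max=4
Test piece I rot2 at col 0 (width 4): heights before test = [0 4 2 4 4]; fits = True

Answer: yes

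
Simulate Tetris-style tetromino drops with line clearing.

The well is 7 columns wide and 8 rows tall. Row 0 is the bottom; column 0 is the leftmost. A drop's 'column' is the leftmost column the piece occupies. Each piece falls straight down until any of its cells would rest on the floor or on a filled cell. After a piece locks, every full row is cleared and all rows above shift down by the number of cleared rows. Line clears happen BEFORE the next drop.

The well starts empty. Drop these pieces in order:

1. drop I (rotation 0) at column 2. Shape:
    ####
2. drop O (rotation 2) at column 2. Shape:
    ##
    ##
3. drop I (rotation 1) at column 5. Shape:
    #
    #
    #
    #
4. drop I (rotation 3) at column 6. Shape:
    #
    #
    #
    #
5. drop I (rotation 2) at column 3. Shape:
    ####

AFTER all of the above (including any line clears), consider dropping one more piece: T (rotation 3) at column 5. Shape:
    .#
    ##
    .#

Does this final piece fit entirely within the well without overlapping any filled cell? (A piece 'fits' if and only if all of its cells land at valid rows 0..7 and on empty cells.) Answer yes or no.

Answer: no

Derivation:
Drop 1: I rot0 at col 2 lands with bottom-row=0; cleared 0 line(s) (total 0); column heights now [0 0 1 1 1 1 0], max=1
Drop 2: O rot2 at col 2 lands with bottom-row=1; cleared 0 line(s) (total 0); column heights now [0 0 3 3 1 1 0], max=3
Drop 3: I rot1 at col 5 lands with bottom-row=1; cleared 0 line(s) (total 0); column heights now [0 0 3 3 1 5 0], max=5
Drop 4: I rot3 at col 6 lands with bottom-row=0; cleared 0 line(s) (total 0); column heights now [0 0 3 3 1 5 4], max=5
Drop 5: I rot2 at col 3 lands with bottom-row=5; cleared 0 line(s) (total 0); column heights now [0 0 3 6 6 6 6], max=6
Test piece T rot3 at col 5 (width 2): heights before test = [0 0 3 6 6 6 6]; fits = False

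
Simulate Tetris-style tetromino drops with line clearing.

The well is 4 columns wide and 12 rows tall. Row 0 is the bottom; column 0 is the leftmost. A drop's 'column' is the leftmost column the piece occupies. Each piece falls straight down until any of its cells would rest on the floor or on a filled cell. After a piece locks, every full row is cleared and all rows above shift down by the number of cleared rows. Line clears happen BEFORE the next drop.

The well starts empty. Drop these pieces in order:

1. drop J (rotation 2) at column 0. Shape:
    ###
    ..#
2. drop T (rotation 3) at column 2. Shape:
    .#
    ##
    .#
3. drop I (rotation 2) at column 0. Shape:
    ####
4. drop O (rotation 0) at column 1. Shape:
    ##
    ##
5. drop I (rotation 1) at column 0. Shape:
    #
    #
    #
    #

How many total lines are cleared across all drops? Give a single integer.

Drop 1: J rot2 at col 0 lands with bottom-row=0; cleared 0 line(s) (total 0); column heights now [2 2 2 0], max=2
Drop 2: T rot3 at col 2 lands with bottom-row=1; cleared 1 line(s) (total 1); column heights now [0 0 2 3], max=3
Drop 3: I rot2 at col 0 lands with bottom-row=3; cleared 1 line(s) (total 2); column heights now [0 0 2 3], max=3
Drop 4: O rot0 at col 1 lands with bottom-row=2; cleared 0 line(s) (total 2); column heights now [0 4 4 3], max=4
Drop 5: I rot1 at col 0 lands with bottom-row=0; cleared 1 line(s) (total 3); column heights now [3 3 3 2], max=3

Answer: 3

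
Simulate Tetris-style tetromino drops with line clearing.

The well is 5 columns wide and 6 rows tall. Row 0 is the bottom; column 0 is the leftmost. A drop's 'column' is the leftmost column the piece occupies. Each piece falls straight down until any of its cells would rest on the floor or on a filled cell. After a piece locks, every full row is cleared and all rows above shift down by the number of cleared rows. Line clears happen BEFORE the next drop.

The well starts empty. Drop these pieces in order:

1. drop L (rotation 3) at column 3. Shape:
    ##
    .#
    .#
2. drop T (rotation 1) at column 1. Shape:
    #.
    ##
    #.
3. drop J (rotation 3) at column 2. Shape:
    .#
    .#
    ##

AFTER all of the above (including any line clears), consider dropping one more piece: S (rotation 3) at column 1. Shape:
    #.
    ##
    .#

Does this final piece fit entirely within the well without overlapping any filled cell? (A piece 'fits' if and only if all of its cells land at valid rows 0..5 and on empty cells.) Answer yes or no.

Drop 1: L rot3 at col 3 lands with bottom-row=0; cleared 0 line(s) (total 0); column heights now [0 0 0 3 3], max=3
Drop 2: T rot1 at col 1 lands with bottom-row=0; cleared 0 line(s) (total 0); column heights now [0 3 2 3 3], max=3
Drop 3: J rot3 at col 2 lands with bottom-row=3; cleared 0 line(s) (total 0); column heights now [0 3 4 6 3], max=6
Test piece S rot3 at col 1 (width 2): heights before test = [0 3 4 6 3]; fits = False

Answer: no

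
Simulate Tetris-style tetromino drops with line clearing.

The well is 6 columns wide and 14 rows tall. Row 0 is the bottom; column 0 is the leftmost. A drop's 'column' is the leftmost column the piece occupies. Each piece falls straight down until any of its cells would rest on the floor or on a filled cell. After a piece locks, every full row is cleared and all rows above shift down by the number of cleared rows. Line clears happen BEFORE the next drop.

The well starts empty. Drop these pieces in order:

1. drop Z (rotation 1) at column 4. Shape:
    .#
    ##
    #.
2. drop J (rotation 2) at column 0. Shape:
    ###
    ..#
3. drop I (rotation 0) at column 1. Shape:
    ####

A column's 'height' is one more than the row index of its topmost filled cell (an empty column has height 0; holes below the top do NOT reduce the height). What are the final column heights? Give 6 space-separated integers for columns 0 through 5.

Drop 1: Z rot1 at col 4 lands with bottom-row=0; cleared 0 line(s) (total 0); column heights now [0 0 0 0 2 3], max=3
Drop 2: J rot2 at col 0 lands with bottom-row=0; cleared 0 line(s) (total 0); column heights now [2 2 2 0 2 3], max=3
Drop 3: I rot0 at col 1 lands with bottom-row=2; cleared 0 line(s) (total 0); column heights now [2 3 3 3 3 3], max=3

Answer: 2 3 3 3 3 3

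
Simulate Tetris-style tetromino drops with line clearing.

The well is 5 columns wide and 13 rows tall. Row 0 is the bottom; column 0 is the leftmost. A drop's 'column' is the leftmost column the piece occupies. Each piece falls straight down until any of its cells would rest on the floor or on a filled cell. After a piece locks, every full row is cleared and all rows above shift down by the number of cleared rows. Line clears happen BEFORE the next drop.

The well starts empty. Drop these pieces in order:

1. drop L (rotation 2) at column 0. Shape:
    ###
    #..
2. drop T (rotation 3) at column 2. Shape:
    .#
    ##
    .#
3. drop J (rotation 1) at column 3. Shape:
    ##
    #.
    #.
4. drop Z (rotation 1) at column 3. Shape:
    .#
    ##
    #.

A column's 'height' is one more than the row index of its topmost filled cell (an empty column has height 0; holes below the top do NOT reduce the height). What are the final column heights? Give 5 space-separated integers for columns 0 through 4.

Drop 1: L rot2 at col 0 lands with bottom-row=0; cleared 0 line(s) (total 0); column heights now [2 2 2 0 0], max=2
Drop 2: T rot3 at col 2 lands with bottom-row=1; cleared 0 line(s) (total 0); column heights now [2 2 3 4 0], max=4
Drop 3: J rot1 at col 3 lands with bottom-row=4; cleared 0 line(s) (total 0); column heights now [2 2 3 7 7], max=7
Drop 4: Z rot1 at col 3 lands with bottom-row=7; cleared 0 line(s) (total 0); column heights now [2 2 3 9 10], max=10

Answer: 2 2 3 9 10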